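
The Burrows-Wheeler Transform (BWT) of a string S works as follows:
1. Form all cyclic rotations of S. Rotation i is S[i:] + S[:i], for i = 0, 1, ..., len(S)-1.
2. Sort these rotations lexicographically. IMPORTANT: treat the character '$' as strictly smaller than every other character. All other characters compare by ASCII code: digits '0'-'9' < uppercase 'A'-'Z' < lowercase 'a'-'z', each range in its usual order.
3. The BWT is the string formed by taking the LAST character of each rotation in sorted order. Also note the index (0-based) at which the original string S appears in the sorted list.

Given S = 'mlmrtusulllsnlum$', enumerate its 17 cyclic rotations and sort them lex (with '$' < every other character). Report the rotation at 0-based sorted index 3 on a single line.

All 17 rotations (rotation i = S[i:]+S[:i]):
  rot[0] = mlmrtusulllsnlum$
  rot[1] = lmrtusulllsnlum$m
  rot[2] = mrtusulllsnlum$ml
  rot[3] = rtusulllsnlum$mlm
  rot[4] = tusulllsnlum$mlmr
  rot[5] = usulllsnlum$mlmrt
  rot[6] = sulllsnlum$mlmrtu
  rot[7] = ulllsnlum$mlmrtus
  rot[8] = lllsnlum$mlmrtusu
  rot[9] = llsnlum$mlmrtusul
  rot[10] = lsnlum$mlmrtusull
  rot[11] = snlum$mlmrtusulll
  rot[12] = nlum$mlmrtusullls
  rot[13] = lum$mlmrtusulllsn
  rot[14] = um$mlmrtusulllsnl
  rot[15] = m$mlmrtusulllsnlu
  rot[16] = $mlmrtusulllsnlum
Sorted (with $ < everything):
  sorted[0] = $mlmrtusulllsnlum
  sorted[1] = lllsnlum$mlmrtusu
  sorted[2] = llsnlum$mlmrtusul
  sorted[3] = lmrtusulllsnlum$m
  sorted[4] = lsnlum$mlmrtusull
  sorted[5] = lum$mlmrtusulllsn
  sorted[6] = m$mlmrtusulllsnlu
  sorted[7] = mlmrtusulllsnlum$
  sorted[8] = mrtusulllsnlum$ml
  sorted[9] = nlum$mlmrtusullls
  sorted[10] = rtusulllsnlum$mlm
  sorted[11] = snlum$mlmrtusulll
  sorted[12] = sulllsnlum$mlmrtu
  sorted[13] = tusulllsnlum$mlmr
  sorted[14] = ulllsnlum$mlmrtus
  sorted[15] = um$mlmrtusulllsnl
  sorted[16] = usulllsnlum$mlmrt
sorted[3] = lmrtusulllsnlum$m

Answer: lmrtusulllsnlum$m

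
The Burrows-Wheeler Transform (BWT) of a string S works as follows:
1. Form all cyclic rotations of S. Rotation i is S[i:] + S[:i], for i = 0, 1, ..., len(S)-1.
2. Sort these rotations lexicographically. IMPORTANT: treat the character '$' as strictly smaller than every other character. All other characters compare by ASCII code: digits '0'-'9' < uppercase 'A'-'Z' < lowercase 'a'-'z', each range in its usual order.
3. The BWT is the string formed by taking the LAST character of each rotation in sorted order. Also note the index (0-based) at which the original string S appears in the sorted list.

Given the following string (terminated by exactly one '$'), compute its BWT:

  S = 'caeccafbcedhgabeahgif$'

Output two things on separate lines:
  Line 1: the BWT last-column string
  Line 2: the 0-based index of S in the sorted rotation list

Answer: fgccefa$cebebaciahhdag
7

Derivation:
All 22 rotations (rotation i = S[i:]+S[:i]):
  rot[0] = caeccafbcedhgabeahgif$
  rot[1] = aeccafbcedhgabeahgif$c
  rot[2] = eccafbcedhgabeahgif$ca
  rot[3] = ccafbcedhgabeahgif$cae
  rot[4] = cafbcedhgabeahgif$caec
  rot[5] = afbcedhgabeahgif$caecc
  rot[6] = fbcedhgabeahgif$caecca
  rot[7] = bcedhgabeahgif$caeccaf
  rot[8] = cedhgabeahgif$caeccafb
  rot[9] = edhgabeahgif$caeccafbc
  rot[10] = dhgabeahgif$caeccafbce
  rot[11] = hgabeahgif$caeccafbced
  rot[12] = gabeahgif$caeccafbcedh
  rot[13] = abeahgif$caeccafbcedhg
  rot[14] = beahgif$caeccafbcedhga
  rot[15] = eahgif$caeccafbcedhgab
  rot[16] = ahgif$caeccafbcedhgabe
  rot[17] = hgif$caeccafbcedhgabea
  rot[18] = gif$caeccafbcedhgabeah
  rot[19] = if$caeccafbcedhgabeahg
  rot[20] = f$caeccafbcedhgabeahgi
  rot[21] = $caeccafbcedhgabeahgif
Sorted (with $ < everything):
  sorted[0] = $caeccafbcedhgabeahgif  (last char: 'f')
  sorted[1] = abeahgif$caeccafbcedhg  (last char: 'g')
  sorted[2] = aeccafbcedhgabeahgif$c  (last char: 'c')
  sorted[3] = afbcedhgabeahgif$caecc  (last char: 'c')
  sorted[4] = ahgif$caeccafbcedhgabe  (last char: 'e')
  sorted[5] = bcedhgabeahgif$caeccaf  (last char: 'f')
  sorted[6] = beahgif$caeccafbcedhga  (last char: 'a')
  sorted[7] = caeccafbcedhgabeahgif$  (last char: '$')
  sorted[8] = cafbcedhgabeahgif$caec  (last char: 'c')
  sorted[9] = ccafbcedhgabeahgif$cae  (last char: 'e')
  sorted[10] = cedhgabeahgif$caeccafb  (last char: 'b')
  sorted[11] = dhgabeahgif$caeccafbce  (last char: 'e')
  sorted[12] = eahgif$caeccafbcedhgab  (last char: 'b')
  sorted[13] = eccafbcedhgabeahgif$ca  (last char: 'a')
  sorted[14] = edhgabeahgif$caeccafbc  (last char: 'c')
  sorted[15] = f$caeccafbcedhgabeahgi  (last char: 'i')
  sorted[16] = fbcedhgabeahgif$caecca  (last char: 'a')
  sorted[17] = gabeahgif$caeccafbcedh  (last char: 'h')
  sorted[18] = gif$caeccafbcedhgabeah  (last char: 'h')
  sorted[19] = hgabeahgif$caeccafbced  (last char: 'd')
  sorted[20] = hgif$caeccafbcedhgabea  (last char: 'a')
  sorted[21] = if$caeccafbcedhgabeahg  (last char: 'g')
Last column: fgccefa$cebebaciahhdag
Original string S is at sorted index 7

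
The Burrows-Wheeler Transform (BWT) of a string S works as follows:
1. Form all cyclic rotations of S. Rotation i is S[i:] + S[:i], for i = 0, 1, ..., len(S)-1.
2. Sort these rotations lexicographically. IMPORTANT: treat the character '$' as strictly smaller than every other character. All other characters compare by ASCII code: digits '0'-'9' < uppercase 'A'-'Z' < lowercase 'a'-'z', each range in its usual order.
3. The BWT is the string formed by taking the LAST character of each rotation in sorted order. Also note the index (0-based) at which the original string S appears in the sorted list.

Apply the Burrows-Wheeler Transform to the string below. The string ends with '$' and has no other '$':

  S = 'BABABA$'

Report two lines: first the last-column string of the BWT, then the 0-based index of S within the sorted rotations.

Answer: ABBBAA$
6

Derivation:
All 7 rotations (rotation i = S[i:]+S[:i]):
  rot[0] = BABABA$
  rot[1] = ABABA$B
  rot[2] = BABA$BA
  rot[3] = ABA$BAB
  rot[4] = BA$BABA
  rot[5] = A$BABAB
  rot[6] = $BABABA
Sorted (with $ < everything):
  sorted[0] = $BABABA  (last char: 'A')
  sorted[1] = A$BABAB  (last char: 'B')
  sorted[2] = ABA$BAB  (last char: 'B')
  sorted[3] = ABABA$B  (last char: 'B')
  sorted[4] = BA$BABA  (last char: 'A')
  sorted[5] = BABA$BA  (last char: 'A')
  sorted[6] = BABABA$  (last char: '$')
Last column: ABBBAA$
Original string S is at sorted index 6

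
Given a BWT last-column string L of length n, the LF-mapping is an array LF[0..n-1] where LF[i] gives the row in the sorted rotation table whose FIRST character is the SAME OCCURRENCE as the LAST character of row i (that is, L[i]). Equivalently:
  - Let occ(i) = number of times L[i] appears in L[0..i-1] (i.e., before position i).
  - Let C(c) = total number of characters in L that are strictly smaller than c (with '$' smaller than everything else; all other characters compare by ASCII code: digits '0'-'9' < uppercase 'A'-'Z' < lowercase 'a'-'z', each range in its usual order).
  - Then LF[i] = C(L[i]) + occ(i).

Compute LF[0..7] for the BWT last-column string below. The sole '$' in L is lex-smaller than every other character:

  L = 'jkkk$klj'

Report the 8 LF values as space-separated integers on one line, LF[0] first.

Answer: 1 3 4 5 0 6 7 2

Derivation:
Char counts: '$':1, 'j':2, 'k':4, 'l':1
C (first-col start): C('$')=0, C('j')=1, C('k')=3, C('l')=7
L[0]='j': occ=0, LF[0]=C('j')+0=1+0=1
L[1]='k': occ=0, LF[1]=C('k')+0=3+0=3
L[2]='k': occ=1, LF[2]=C('k')+1=3+1=4
L[3]='k': occ=2, LF[3]=C('k')+2=3+2=5
L[4]='$': occ=0, LF[4]=C('$')+0=0+0=0
L[5]='k': occ=3, LF[5]=C('k')+3=3+3=6
L[6]='l': occ=0, LF[6]=C('l')+0=7+0=7
L[7]='j': occ=1, LF[7]=C('j')+1=1+1=2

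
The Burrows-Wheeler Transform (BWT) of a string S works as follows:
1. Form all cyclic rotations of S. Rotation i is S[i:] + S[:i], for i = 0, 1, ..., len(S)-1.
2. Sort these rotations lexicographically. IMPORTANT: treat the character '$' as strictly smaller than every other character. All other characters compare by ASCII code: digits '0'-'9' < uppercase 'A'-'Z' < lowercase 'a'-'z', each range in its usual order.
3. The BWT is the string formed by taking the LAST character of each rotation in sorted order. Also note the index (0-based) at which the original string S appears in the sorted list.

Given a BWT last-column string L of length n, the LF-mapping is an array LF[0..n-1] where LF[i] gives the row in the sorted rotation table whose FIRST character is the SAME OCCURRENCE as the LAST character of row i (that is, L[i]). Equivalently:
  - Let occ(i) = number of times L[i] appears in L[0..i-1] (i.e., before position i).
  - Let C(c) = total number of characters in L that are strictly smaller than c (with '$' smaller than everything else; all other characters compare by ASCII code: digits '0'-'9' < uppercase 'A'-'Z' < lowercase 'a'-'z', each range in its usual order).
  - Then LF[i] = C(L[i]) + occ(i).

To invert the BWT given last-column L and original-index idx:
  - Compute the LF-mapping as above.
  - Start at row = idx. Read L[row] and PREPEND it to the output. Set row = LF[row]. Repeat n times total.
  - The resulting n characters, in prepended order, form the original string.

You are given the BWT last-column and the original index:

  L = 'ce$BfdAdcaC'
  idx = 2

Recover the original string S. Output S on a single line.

Answer: BCfaeAcddc$

Derivation:
LF mapping: 5 9 0 2 10 7 1 8 6 4 3
Walk LF starting at row 2, prepending L[row]:
  step 1: row=2, L[2]='$', prepend. Next row=LF[2]=0
  step 2: row=0, L[0]='c', prepend. Next row=LF[0]=5
  step 3: row=5, L[5]='d', prepend. Next row=LF[5]=7
  step 4: row=7, L[7]='d', prepend. Next row=LF[7]=8
  step 5: row=8, L[8]='c', prepend. Next row=LF[8]=6
  step 6: row=6, L[6]='A', prepend. Next row=LF[6]=1
  step 7: row=1, L[1]='e', prepend. Next row=LF[1]=9
  step 8: row=9, L[9]='a', prepend. Next row=LF[9]=4
  step 9: row=4, L[4]='f', prepend. Next row=LF[4]=10
  step 10: row=10, L[10]='C', prepend. Next row=LF[10]=3
  step 11: row=3, L[3]='B', prepend. Next row=LF[3]=2
Reversed output: BCfaeAcddc$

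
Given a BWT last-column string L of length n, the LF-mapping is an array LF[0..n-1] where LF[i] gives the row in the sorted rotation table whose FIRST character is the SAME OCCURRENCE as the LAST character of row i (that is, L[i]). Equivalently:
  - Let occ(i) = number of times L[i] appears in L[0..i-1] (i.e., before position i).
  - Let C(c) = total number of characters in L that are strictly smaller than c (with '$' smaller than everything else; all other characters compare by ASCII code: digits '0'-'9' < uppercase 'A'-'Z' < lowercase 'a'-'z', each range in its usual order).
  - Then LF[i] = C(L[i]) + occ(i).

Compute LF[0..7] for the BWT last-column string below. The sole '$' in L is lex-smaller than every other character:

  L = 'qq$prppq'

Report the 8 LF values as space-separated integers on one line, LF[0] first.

Char counts: '$':1, 'p':3, 'q':3, 'r':1
C (first-col start): C('$')=0, C('p')=1, C('q')=4, C('r')=7
L[0]='q': occ=0, LF[0]=C('q')+0=4+0=4
L[1]='q': occ=1, LF[1]=C('q')+1=4+1=5
L[2]='$': occ=0, LF[2]=C('$')+0=0+0=0
L[3]='p': occ=0, LF[3]=C('p')+0=1+0=1
L[4]='r': occ=0, LF[4]=C('r')+0=7+0=7
L[5]='p': occ=1, LF[5]=C('p')+1=1+1=2
L[6]='p': occ=2, LF[6]=C('p')+2=1+2=3
L[7]='q': occ=2, LF[7]=C('q')+2=4+2=6

Answer: 4 5 0 1 7 2 3 6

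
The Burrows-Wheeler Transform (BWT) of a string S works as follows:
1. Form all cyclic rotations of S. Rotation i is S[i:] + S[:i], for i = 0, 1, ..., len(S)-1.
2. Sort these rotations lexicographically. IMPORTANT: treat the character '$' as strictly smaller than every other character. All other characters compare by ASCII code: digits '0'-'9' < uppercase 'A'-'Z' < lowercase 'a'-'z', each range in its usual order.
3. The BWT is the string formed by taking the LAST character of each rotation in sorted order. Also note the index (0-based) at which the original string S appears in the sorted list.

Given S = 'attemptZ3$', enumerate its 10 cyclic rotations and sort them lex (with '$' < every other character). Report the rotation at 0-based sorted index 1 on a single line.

Answer: 3$attemptZ

Derivation:
All 10 rotations (rotation i = S[i:]+S[:i]):
  rot[0] = attemptZ3$
  rot[1] = ttemptZ3$a
  rot[2] = temptZ3$at
  rot[3] = emptZ3$att
  rot[4] = mptZ3$atte
  rot[5] = ptZ3$attem
  rot[6] = tZ3$attemp
  rot[7] = Z3$attempt
  rot[8] = 3$attemptZ
  rot[9] = $attemptZ3
Sorted (with $ < everything):
  sorted[0] = $attemptZ3
  sorted[1] = 3$attemptZ
  sorted[2] = Z3$attempt
  sorted[3] = attemptZ3$
  sorted[4] = emptZ3$att
  sorted[5] = mptZ3$atte
  sorted[6] = ptZ3$attem
  sorted[7] = tZ3$attemp
  sorted[8] = temptZ3$at
  sorted[9] = ttemptZ3$a
sorted[1] = 3$attemptZ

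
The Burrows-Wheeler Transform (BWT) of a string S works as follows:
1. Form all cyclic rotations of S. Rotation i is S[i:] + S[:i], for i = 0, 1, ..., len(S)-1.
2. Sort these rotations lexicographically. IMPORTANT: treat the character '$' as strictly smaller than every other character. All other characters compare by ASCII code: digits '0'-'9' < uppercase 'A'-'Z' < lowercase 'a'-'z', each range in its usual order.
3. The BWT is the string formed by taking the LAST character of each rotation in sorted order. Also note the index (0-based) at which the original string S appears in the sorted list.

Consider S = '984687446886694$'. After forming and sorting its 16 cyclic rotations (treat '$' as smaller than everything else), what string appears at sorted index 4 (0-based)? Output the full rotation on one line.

All 16 rotations (rotation i = S[i:]+S[:i]):
  rot[0] = 984687446886694$
  rot[1] = 84687446886694$9
  rot[2] = 4687446886694$98
  rot[3] = 687446886694$984
  rot[4] = 87446886694$9846
  rot[5] = 7446886694$98468
  rot[6] = 446886694$984687
  rot[7] = 46886694$9846874
  rot[8] = 6886694$98468744
  rot[9] = 886694$984687446
  rot[10] = 86694$9846874468
  rot[11] = 6694$98468744688
  rot[12] = 694$984687446886
  rot[13] = 94$9846874468866
  rot[14] = 4$98468744688669
  rot[15] = $984687446886694
Sorted (with $ < everything):
  sorted[0] = $984687446886694
  sorted[1] = 4$98468744688669
  sorted[2] = 446886694$984687
  sorted[3] = 4687446886694$98
  sorted[4] = 46886694$9846874
  sorted[5] = 6694$98468744688
  sorted[6] = 687446886694$984
  sorted[7] = 6886694$98468744
  sorted[8] = 694$984687446886
  sorted[9] = 7446886694$98468
  sorted[10] = 84687446886694$9
  sorted[11] = 86694$9846874468
  sorted[12] = 87446886694$9846
  sorted[13] = 886694$984687446
  sorted[14] = 94$9846874468866
  sorted[15] = 984687446886694$
sorted[4] = 46886694$9846874

Answer: 46886694$9846874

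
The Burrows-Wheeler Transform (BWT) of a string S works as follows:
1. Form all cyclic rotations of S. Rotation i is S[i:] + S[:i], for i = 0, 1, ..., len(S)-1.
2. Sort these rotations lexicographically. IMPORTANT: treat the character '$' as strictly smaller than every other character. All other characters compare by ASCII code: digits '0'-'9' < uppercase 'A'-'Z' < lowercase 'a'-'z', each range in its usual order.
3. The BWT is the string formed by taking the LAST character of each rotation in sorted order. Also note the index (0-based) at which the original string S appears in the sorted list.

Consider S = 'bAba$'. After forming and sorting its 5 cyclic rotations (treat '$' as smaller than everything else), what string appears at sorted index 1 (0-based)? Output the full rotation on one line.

All 5 rotations (rotation i = S[i:]+S[:i]):
  rot[0] = bAba$
  rot[1] = Aba$b
  rot[2] = ba$bA
  rot[3] = a$bAb
  rot[4] = $bAba
Sorted (with $ < everything):
  sorted[0] = $bAba
  sorted[1] = Aba$b
  sorted[2] = a$bAb
  sorted[3] = bAba$
  sorted[4] = ba$bA
sorted[1] = Aba$b

Answer: Aba$b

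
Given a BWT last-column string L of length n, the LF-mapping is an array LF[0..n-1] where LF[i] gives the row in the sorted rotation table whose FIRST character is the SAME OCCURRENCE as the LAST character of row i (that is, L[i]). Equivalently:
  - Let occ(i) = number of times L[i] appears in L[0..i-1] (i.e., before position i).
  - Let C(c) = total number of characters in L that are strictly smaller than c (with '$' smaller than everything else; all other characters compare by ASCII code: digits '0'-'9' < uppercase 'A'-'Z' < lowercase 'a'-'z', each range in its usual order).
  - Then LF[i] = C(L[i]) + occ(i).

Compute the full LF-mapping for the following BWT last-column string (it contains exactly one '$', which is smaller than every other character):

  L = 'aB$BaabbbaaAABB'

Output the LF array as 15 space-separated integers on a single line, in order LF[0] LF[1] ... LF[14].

Answer: 7 3 0 4 8 9 12 13 14 10 11 1 2 5 6

Derivation:
Char counts: '$':1, 'A':2, 'B':4, 'a':5, 'b':3
C (first-col start): C('$')=0, C('A')=1, C('B')=3, C('a')=7, C('b')=12
L[0]='a': occ=0, LF[0]=C('a')+0=7+0=7
L[1]='B': occ=0, LF[1]=C('B')+0=3+0=3
L[2]='$': occ=0, LF[2]=C('$')+0=0+0=0
L[3]='B': occ=1, LF[3]=C('B')+1=3+1=4
L[4]='a': occ=1, LF[4]=C('a')+1=7+1=8
L[5]='a': occ=2, LF[5]=C('a')+2=7+2=9
L[6]='b': occ=0, LF[6]=C('b')+0=12+0=12
L[7]='b': occ=1, LF[7]=C('b')+1=12+1=13
L[8]='b': occ=2, LF[8]=C('b')+2=12+2=14
L[9]='a': occ=3, LF[9]=C('a')+3=7+3=10
L[10]='a': occ=4, LF[10]=C('a')+4=7+4=11
L[11]='A': occ=0, LF[11]=C('A')+0=1+0=1
L[12]='A': occ=1, LF[12]=C('A')+1=1+1=2
L[13]='B': occ=2, LF[13]=C('B')+2=3+2=5
L[14]='B': occ=3, LF[14]=C('B')+3=3+3=6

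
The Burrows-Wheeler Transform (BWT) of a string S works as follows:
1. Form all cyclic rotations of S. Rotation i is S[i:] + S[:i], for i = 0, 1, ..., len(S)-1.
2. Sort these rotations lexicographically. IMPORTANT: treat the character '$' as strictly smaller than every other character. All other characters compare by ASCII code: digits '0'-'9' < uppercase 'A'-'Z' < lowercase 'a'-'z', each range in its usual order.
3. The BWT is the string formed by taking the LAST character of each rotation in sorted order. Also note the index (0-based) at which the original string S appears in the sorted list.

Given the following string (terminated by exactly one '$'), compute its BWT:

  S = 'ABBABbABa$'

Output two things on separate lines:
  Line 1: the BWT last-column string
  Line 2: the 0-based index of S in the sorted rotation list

Answer: a$bBBAAABB
1

Derivation:
All 10 rotations (rotation i = S[i:]+S[:i]):
  rot[0] = ABBABbABa$
  rot[1] = BBABbABa$A
  rot[2] = BABbABa$AB
  rot[3] = ABbABa$ABB
  rot[4] = BbABa$ABBA
  rot[5] = bABa$ABBAB
  rot[6] = ABa$ABBABb
  rot[7] = Ba$ABBABbA
  rot[8] = a$ABBABbAB
  rot[9] = $ABBABbABa
Sorted (with $ < everything):
  sorted[0] = $ABBABbABa  (last char: 'a')
  sorted[1] = ABBABbABa$  (last char: '$')
  sorted[2] = ABa$ABBABb  (last char: 'b')
  sorted[3] = ABbABa$ABB  (last char: 'B')
  sorted[4] = BABbABa$AB  (last char: 'B')
  sorted[5] = BBABbABa$A  (last char: 'A')
  sorted[6] = Ba$ABBABbA  (last char: 'A')
  sorted[7] = BbABa$ABBA  (last char: 'A')
  sorted[8] = a$ABBABbAB  (last char: 'B')
  sorted[9] = bABa$ABBAB  (last char: 'B')
Last column: a$bBBAAABB
Original string S is at sorted index 1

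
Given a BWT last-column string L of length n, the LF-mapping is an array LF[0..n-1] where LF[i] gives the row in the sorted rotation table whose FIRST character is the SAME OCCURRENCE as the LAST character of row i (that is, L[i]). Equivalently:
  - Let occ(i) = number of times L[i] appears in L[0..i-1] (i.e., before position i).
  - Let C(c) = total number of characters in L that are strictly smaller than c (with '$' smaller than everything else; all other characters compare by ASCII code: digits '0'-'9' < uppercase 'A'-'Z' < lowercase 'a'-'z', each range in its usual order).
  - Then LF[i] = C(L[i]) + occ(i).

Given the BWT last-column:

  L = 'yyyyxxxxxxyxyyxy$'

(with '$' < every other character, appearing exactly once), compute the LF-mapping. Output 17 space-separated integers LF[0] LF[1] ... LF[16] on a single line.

Char counts: '$':1, 'x':8, 'y':8
C (first-col start): C('$')=0, C('x')=1, C('y')=9
L[0]='y': occ=0, LF[0]=C('y')+0=9+0=9
L[1]='y': occ=1, LF[1]=C('y')+1=9+1=10
L[2]='y': occ=2, LF[2]=C('y')+2=9+2=11
L[3]='y': occ=3, LF[3]=C('y')+3=9+3=12
L[4]='x': occ=0, LF[4]=C('x')+0=1+0=1
L[5]='x': occ=1, LF[5]=C('x')+1=1+1=2
L[6]='x': occ=2, LF[6]=C('x')+2=1+2=3
L[7]='x': occ=3, LF[7]=C('x')+3=1+3=4
L[8]='x': occ=4, LF[8]=C('x')+4=1+4=5
L[9]='x': occ=5, LF[9]=C('x')+5=1+5=6
L[10]='y': occ=4, LF[10]=C('y')+4=9+4=13
L[11]='x': occ=6, LF[11]=C('x')+6=1+6=7
L[12]='y': occ=5, LF[12]=C('y')+5=9+5=14
L[13]='y': occ=6, LF[13]=C('y')+6=9+6=15
L[14]='x': occ=7, LF[14]=C('x')+7=1+7=8
L[15]='y': occ=7, LF[15]=C('y')+7=9+7=16
L[16]='$': occ=0, LF[16]=C('$')+0=0+0=0

Answer: 9 10 11 12 1 2 3 4 5 6 13 7 14 15 8 16 0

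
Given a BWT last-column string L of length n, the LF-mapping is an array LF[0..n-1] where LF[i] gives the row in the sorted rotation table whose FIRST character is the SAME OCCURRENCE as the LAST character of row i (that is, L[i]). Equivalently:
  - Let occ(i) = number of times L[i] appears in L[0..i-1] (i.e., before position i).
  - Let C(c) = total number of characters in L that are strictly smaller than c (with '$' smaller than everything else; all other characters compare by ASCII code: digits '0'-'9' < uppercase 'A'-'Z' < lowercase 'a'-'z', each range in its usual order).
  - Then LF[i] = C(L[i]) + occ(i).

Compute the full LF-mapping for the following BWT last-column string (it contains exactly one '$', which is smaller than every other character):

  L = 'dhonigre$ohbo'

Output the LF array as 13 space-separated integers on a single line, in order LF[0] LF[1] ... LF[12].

Char counts: '$':1, 'b':1, 'd':1, 'e':1, 'g':1, 'h':2, 'i':1, 'n':1, 'o':3, 'r':1
C (first-col start): C('$')=0, C('b')=1, C('d')=2, C('e')=3, C('g')=4, C('h')=5, C('i')=7, C('n')=8, C('o')=9, C('r')=12
L[0]='d': occ=0, LF[0]=C('d')+0=2+0=2
L[1]='h': occ=0, LF[1]=C('h')+0=5+0=5
L[2]='o': occ=0, LF[2]=C('o')+0=9+0=9
L[3]='n': occ=0, LF[3]=C('n')+0=8+0=8
L[4]='i': occ=0, LF[4]=C('i')+0=7+0=7
L[5]='g': occ=0, LF[5]=C('g')+0=4+0=4
L[6]='r': occ=0, LF[6]=C('r')+0=12+0=12
L[7]='e': occ=0, LF[7]=C('e')+0=3+0=3
L[8]='$': occ=0, LF[8]=C('$')+0=0+0=0
L[9]='o': occ=1, LF[9]=C('o')+1=9+1=10
L[10]='h': occ=1, LF[10]=C('h')+1=5+1=6
L[11]='b': occ=0, LF[11]=C('b')+0=1+0=1
L[12]='o': occ=2, LF[12]=C('o')+2=9+2=11

Answer: 2 5 9 8 7 4 12 3 0 10 6 1 11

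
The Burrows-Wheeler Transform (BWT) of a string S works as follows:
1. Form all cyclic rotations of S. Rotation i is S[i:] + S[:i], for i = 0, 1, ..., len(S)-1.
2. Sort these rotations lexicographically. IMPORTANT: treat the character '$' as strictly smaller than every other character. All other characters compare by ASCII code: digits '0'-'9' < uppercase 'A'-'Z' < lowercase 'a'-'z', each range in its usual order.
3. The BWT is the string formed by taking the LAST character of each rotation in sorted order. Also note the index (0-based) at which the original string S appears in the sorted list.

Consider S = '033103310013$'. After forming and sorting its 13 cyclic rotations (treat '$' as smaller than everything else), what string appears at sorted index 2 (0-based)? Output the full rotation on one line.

All 13 rotations (rotation i = S[i:]+S[:i]):
  rot[0] = 033103310013$
  rot[1] = 33103310013$0
  rot[2] = 3103310013$03
  rot[3] = 103310013$033
  rot[4] = 03310013$0331
  rot[5] = 3310013$03310
  rot[6] = 310013$033103
  rot[7] = 10013$0331033
  rot[8] = 0013$03310331
  rot[9] = 013$033103310
  rot[10] = 13$0331033100
  rot[11] = 3$03310331001
  rot[12] = $033103310013
Sorted (with $ < everything):
  sorted[0] = $033103310013
  sorted[1] = 0013$03310331
  sorted[2] = 013$033103310
  sorted[3] = 03310013$0331
  sorted[4] = 033103310013$
  sorted[5] = 10013$0331033
  sorted[6] = 103310013$033
  sorted[7] = 13$0331033100
  sorted[8] = 3$03310331001
  sorted[9] = 310013$033103
  sorted[10] = 3103310013$03
  sorted[11] = 3310013$03310
  sorted[12] = 33103310013$0
sorted[2] = 013$033103310

Answer: 013$033103310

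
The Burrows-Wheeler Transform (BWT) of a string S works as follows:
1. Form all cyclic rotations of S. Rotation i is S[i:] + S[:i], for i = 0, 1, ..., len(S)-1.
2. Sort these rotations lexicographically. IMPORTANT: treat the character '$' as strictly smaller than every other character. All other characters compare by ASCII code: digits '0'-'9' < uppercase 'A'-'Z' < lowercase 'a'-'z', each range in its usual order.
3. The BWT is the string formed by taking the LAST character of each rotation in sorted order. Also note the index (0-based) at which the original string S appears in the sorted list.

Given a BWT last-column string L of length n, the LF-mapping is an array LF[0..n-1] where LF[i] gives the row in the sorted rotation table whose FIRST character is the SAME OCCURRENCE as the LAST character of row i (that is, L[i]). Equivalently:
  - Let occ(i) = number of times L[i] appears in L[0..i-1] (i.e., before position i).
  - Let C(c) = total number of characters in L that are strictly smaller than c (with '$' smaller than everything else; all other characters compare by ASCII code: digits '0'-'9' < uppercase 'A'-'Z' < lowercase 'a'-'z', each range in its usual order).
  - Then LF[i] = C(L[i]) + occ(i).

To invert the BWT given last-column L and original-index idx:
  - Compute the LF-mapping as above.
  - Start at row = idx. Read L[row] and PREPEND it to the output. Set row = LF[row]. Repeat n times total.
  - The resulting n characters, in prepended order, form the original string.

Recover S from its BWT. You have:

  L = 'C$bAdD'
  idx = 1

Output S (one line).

Answer: ADdbC$

Derivation:
LF mapping: 2 0 4 1 5 3
Walk LF starting at row 1, prepending L[row]:
  step 1: row=1, L[1]='$', prepend. Next row=LF[1]=0
  step 2: row=0, L[0]='C', prepend. Next row=LF[0]=2
  step 3: row=2, L[2]='b', prepend. Next row=LF[2]=4
  step 4: row=4, L[4]='d', prepend. Next row=LF[4]=5
  step 5: row=5, L[5]='D', prepend. Next row=LF[5]=3
  step 6: row=3, L[3]='A', prepend. Next row=LF[3]=1
Reversed output: ADdbC$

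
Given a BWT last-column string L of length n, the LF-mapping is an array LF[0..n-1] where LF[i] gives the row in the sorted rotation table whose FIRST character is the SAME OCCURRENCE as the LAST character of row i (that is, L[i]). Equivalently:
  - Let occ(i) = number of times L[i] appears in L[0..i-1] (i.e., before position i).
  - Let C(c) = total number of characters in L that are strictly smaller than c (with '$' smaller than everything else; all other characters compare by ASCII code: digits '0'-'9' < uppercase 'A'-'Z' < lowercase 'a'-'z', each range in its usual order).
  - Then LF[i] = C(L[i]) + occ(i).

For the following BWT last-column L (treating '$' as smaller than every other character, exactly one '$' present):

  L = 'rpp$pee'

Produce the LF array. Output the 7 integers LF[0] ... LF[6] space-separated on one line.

Char counts: '$':1, 'e':2, 'p':3, 'r':1
C (first-col start): C('$')=0, C('e')=1, C('p')=3, C('r')=6
L[0]='r': occ=0, LF[0]=C('r')+0=6+0=6
L[1]='p': occ=0, LF[1]=C('p')+0=3+0=3
L[2]='p': occ=1, LF[2]=C('p')+1=3+1=4
L[3]='$': occ=0, LF[3]=C('$')+0=0+0=0
L[4]='p': occ=2, LF[4]=C('p')+2=3+2=5
L[5]='e': occ=0, LF[5]=C('e')+0=1+0=1
L[6]='e': occ=1, LF[6]=C('e')+1=1+1=2

Answer: 6 3 4 0 5 1 2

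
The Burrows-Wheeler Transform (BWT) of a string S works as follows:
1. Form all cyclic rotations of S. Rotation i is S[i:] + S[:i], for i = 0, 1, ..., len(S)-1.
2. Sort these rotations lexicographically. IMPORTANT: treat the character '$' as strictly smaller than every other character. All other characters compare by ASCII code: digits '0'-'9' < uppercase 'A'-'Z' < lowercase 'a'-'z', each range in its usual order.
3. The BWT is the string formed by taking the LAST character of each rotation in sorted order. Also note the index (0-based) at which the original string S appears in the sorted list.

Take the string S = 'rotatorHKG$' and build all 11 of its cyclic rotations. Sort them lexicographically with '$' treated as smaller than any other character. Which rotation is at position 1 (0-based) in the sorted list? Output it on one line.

Answer: G$rotatorHK

Derivation:
All 11 rotations (rotation i = S[i:]+S[:i]):
  rot[0] = rotatorHKG$
  rot[1] = otatorHKG$r
  rot[2] = tatorHKG$ro
  rot[3] = atorHKG$rot
  rot[4] = torHKG$rota
  rot[5] = orHKG$rotat
  rot[6] = rHKG$rotato
  rot[7] = HKG$rotator
  rot[8] = KG$rotatorH
  rot[9] = G$rotatorHK
  rot[10] = $rotatorHKG
Sorted (with $ < everything):
  sorted[0] = $rotatorHKG
  sorted[1] = G$rotatorHK
  sorted[2] = HKG$rotator
  sorted[3] = KG$rotatorH
  sorted[4] = atorHKG$rot
  sorted[5] = orHKG$rotat
  sorted[6] = otatorHKG$r
  sorted[7] = rHKG$rotato
  sorted[8] = rotatorHKG$
  sorted[9] = tatorHKG$ro
  sorted[10] = torHKG$rota
sorted[1] = G$rotatorHK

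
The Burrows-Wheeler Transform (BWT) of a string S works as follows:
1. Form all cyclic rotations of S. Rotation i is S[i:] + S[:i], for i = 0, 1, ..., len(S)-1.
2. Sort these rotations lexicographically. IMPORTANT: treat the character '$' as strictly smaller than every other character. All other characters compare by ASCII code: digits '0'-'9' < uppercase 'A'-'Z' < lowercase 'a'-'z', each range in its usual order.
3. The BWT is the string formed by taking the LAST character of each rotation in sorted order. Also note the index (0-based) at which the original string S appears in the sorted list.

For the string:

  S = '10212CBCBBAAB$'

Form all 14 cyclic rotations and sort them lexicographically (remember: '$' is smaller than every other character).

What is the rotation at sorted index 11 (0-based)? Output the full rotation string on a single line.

Answer: BCBBAAB$10212C

Derivation:
All 14 rotations (rotation i = S[i:]+S[:i]):
  rot[0] = 10212CBCBBAAB$
  rot[1] = 0212CBCBBAAB$1
  rot[2] = 212CBCBBAAB$10
  rot[3] = 12CBCBBAAB$102
  rot[4] = 2CBCBBAAB$1021
  rot[5] = CBCBBAAB$10212
  rot[6] = BCBBAAB$10212C
  rot[7] = CBBAAB$10212CB
  rot[8] = BBAAB$10212CBC
  rot[9] = BAAB$10212CBCB
  rot[10] = AAB$10212CBCBB
  rot[11] = AB$10212CBCBBA
  rot[12] = B$10212CBCBBAA
  rot[13] = $10212CBCBBAAB
Sorted (with $ < everything):
  sorted[0] = $10212CBCBBAAB
  sorted[1] = 0212CBCBBAAB$1
  sorted[2] = 10212CBCBBAAB$
  sorted[3] = 12CBCBBAAB$102
  sorted[4] = 212CBCBBAAB$10
  sorted[5] = 2CBCBBAAB$1021
  sorted[6] = AAB$10212CBCBB
  sorted[7] = AB$10212CBCBBA
  sorted[8] = B$10212CBCBBAA
  sorted[9] = BAAB$10212CBCB
  sorted[10] = BBAAB$10212CBC
  sorted[11] = BCBBAAB$10212C
  sorted[12] = CBBAAB$10212CB
  sorted[13] = CBCBBAAB$10212
sorted[11] = BCBBAAB$10212C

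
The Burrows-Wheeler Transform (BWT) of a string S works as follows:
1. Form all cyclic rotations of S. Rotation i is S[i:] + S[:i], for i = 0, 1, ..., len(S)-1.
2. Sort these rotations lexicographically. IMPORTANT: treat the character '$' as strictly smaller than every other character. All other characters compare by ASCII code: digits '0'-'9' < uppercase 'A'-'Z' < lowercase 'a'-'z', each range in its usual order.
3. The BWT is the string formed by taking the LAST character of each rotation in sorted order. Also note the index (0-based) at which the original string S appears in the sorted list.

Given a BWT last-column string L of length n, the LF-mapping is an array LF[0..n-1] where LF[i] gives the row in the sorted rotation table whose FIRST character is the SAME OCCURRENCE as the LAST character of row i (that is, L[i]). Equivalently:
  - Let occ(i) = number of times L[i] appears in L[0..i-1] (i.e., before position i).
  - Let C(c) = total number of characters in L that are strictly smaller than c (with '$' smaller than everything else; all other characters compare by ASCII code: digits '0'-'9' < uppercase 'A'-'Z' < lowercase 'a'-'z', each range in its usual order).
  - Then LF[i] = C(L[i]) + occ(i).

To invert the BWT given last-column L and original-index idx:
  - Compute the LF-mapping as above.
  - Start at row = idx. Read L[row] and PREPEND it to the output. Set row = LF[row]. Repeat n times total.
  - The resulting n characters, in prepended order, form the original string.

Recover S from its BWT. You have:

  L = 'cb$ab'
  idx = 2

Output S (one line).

Answer: babc$

Derivation:
LF mapping: 4 2 0 1 3
Walk LF starting at row 2, prepending L[row]:
  step 1: row=2, L[2]='$', prepend. Next row=LF[2]=0
  step 2: row=0, L[0]='c', prepend. Next row=LF[0]=4
  step 3: row=4, L[4]='b', prepend. Next row=LF[4]=3
  step 4: row=3, L[3]='a', prepend. Next row=LF[3]=1
  step 5: row=1, L[1]='b', prepend. Next row=LF[1]=2
Reversed output: babc$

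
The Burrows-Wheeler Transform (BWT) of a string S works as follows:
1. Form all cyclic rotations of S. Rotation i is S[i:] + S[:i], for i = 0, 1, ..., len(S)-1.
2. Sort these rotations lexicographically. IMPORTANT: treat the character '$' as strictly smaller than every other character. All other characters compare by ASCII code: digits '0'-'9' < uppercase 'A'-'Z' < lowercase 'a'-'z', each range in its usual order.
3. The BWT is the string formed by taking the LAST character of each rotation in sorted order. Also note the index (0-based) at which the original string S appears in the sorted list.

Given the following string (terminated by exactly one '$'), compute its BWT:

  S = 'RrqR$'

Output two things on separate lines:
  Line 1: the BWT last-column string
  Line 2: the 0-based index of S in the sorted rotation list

Answer: Rq$rR
2

Derivation:
All 5 rotations (rotation i = S[i:]+S[:i]):
  rot[0] = RrqR$
  rot[1] = rqR$R
  rot[2] = qR$Rr
  rot[3] = R$Rrq
  rot[4] = $RrqR
Sorted (with $ < everything):
  sorted[0] = $RrqR  (last char: 'R')
  sorted[1] = R$Rrq  (last char: 'q')
  sorted[2] = RrqR$  (last char: '$')
  sorted[3] = qR$Rr  (last char: 'r')
  sorted[4] = rqR$R  (last char: 'R')
Last column: Rq$rR
Original string S is at sorted index 2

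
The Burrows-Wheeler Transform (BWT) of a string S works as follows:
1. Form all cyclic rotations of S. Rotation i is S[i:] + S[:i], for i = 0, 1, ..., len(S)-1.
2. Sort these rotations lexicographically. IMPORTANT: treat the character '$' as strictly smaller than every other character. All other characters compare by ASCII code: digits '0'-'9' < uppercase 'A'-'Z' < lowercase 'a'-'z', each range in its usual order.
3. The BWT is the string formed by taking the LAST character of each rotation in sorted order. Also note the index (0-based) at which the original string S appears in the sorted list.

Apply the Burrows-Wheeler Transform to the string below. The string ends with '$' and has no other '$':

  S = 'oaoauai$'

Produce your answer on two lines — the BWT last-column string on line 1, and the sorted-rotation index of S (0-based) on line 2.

All 8 rotations (rotation i = S[i:]+S[:i]):
  rot[0] = oaoauai$
  rot[1] = aoauai$o
  rot[2] = oauai$oa
  rot[3] = auai$oao
  rot[4] = uai$oaoa
  rot[5] = ai$oaoau
  rot[6] = i$oaoaua
  rot[7] = $oaoauai
Sorted (with $ < everything):
  sorted[0] = $oaoauai  (last char: 'i')
  sorted[1] = ai$oaoau  (last char: 'u')
  sorted[2] = aoauai$o  (last char: 'o')
  sorted[3] = auai$oao  (last char: 'o')
  sorted[4] = i$oaoaua  (last char: 'a')
  sorted[5] = oaoauai$  (last char: '$')
  sorted[6] = oauai$oa  (last char: 'a')
  sorted[7] = uai$oaoa  (last char: 'a')
Last column: iuooa$aa
Original string S is at sorted index 5

Answer: iuooa$aa
5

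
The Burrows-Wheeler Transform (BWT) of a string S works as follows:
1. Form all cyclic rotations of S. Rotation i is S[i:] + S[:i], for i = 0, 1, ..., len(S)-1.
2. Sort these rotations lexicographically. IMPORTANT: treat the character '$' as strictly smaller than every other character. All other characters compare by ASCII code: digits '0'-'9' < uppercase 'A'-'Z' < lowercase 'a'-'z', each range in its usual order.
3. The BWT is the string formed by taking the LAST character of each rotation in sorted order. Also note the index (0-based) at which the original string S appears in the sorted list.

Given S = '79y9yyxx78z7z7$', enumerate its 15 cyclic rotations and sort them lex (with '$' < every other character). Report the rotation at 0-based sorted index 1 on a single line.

All 15 rotations (rotation i = S[i:]+S[:i]):
  rot[0] = 79y9yyxx78z7z7$
  rot[1] = 9y9yyxx78z7z7$7
  rot[2] = y9yyxx78z7z7$79
  rot[3] = 9yyxx78z7z7$79y
  rot[4] = yyxx78z7z7$79y9
  rot[5] = yxx78z7z7$79y9y
  rot[6] = xx78z7z7$79y9yy
  rot[7] = x78z7z7$79y9yyx
  rot[8] = 78z7z7$79y9yyxx
  rot[9] = 8z7z7$79y9yyxx7
  rot[10] = z7z7$79y9yyxx78
  rot[11] = 7z7$79y9yyxx78z
  rot[12] = z7$79y9yyxx78z7
  rot[13] = 7$79y9yyxx78z7z
  rot[14] = $79y9yyxx78z7z7
Sorted (with $ < everything):
  sorted[0] = $79y9yyxx78z7z7
  sorted[1] = 7$79y9yyxx78z7z
  sorted[2] = 78z7z7$79y9yyxx
  sorted[3] = 79y9yyxx78z7z7$
  sorted[4] = 7z7$79y9yyxx78z
  sorted[5] = 8z7z7$79y9yyxx7
  sorted[6] = 9y9yyxx78z7z7$7
  sorted[7] = 9yyxx78z7z7$79y
  sorted[8] = x78z7z7$79y9yyx
  sorted[9] = xx78z7z7$79y9yy
  sorted[10] = y9yyxx78z7z7$79
  sorted[11] = yxx78z7z7$79y9y
  sorted[12] = yyxx78z7z7$79y9
  sorted[13] = z7$79y9yyxx78z7
  sorted[14] = z7z7$79y9yyxx78
sorted[1] = 7$79y9yyxx78z7z

Answer: 7$79y9yyxx78z7z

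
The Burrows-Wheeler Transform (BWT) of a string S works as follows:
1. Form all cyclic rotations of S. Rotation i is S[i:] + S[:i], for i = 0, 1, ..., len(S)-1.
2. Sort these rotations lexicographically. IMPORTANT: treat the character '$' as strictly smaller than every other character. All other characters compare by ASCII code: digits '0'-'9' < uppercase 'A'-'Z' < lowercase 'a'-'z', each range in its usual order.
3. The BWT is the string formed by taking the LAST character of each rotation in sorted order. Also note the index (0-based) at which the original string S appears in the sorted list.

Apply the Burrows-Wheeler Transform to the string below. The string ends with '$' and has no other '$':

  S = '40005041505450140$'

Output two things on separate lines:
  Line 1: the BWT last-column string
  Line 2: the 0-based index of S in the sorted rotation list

All 18 rotations (rotation i = S[i:]+S[:i]):
  rot[0] = 40005041505450140$
  rot[1] = 0005041505450140$4
  rot[2] = 005041505450140$40
  rot[3] = 05041505450140$400
  rot[4] = 5041505450140$4000
  rot[5] = 041505450140$40005
  rot[6] = 41505450140$400050
  rot[7] = 1505450140$4000504
  rot[8] = 505450140$40005041
  rot[9] = 05450140$400050415
  rot[10] = 5450140$4000504150
  rot[11] = 450140$40005041505
  rot[12] = 50140$400050415054
  rot[13] = 0140$4000504150545
  rot[14] = 140$40005041505450
  rot[15] = 40$400050415054501
  rot[16] = 0$4000504150545014
  rot[17] = $40005041505450140
Sorted (with $ < everything):
  sorted[0] = $40005041505450140  (last char: '0')
  sorted[1] = 0$4000504150545014  (last char: '4')
  sorted[2] = 0005041505450140$4  (last char: '4')
  sorted[3] = 005041505450140$40  (last char: '0')
  sorted[4] = 0140$4000504150545  (last char: '5')
  sorted[5] = 041505450140$40005  (last char: '5')
  sorted[6] = 05041505450140$400  (last char: '0')
  sorted[7] = 05450140$400050415  (last char: '5')
  sorted[8] = 140$40005041505450  (last char: '0')
  sorted[9] = 1505450140$4000504  (last char: '4')
  sorted[10] = 40$400050415054501  (last char: '1')
  sorted[11] = 40005041505450140$  (last char: '$')
  sorted[12] = 41505450140$400050  (last char: '0')
  sorted[13] = 450140$40005041505  (last char: '5')
  sorted[14] = 50140$400050415054  (last char: '4')
  sorted[15] = 5041505450140$4000  (last char: '0')
  sorted[16] = 505450140$40005041  (last char: '1')
  sorted[17] = 5450140$4000504150  (last char: '0')
Last column: 04405505041$054010
Original string S is at sorted index 11

Answer: 04405505041$054010
11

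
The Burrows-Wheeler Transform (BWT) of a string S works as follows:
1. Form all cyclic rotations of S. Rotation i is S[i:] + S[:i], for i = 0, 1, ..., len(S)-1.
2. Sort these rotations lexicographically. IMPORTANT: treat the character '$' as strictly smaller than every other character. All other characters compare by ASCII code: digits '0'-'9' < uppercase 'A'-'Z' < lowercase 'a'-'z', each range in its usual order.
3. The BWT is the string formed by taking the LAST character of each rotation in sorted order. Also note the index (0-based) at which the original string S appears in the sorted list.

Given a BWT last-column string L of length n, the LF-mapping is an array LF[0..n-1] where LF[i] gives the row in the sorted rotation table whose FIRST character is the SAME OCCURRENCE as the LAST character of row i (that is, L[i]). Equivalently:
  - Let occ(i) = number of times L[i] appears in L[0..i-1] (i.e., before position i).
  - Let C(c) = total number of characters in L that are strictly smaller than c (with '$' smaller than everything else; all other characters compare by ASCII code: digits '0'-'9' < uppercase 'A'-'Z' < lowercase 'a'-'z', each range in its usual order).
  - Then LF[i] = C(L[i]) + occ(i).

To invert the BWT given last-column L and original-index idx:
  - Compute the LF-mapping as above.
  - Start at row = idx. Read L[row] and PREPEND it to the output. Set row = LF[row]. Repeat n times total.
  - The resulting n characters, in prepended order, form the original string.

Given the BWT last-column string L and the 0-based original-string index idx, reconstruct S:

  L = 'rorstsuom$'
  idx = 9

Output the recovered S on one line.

Answer: usosromtr$

Derivation:
LF mapping: 4 2 5 6 8 7 9 3 1 0
Walk LF starting at row 9, prepending L[row]:
  step 1: row=9, L[9]='$', prepend. Next row=LF[9]=0
  step 2: row=0, L[0]='r', prepend. Next row=LF[0]=4
  step 3: row=4, L[4]='t', prepend. Next row=LF[4]=8
  step 4: row=8, L[8]='m', prepend. Next row=LF[8]=1
  step 5: row=1, L[1]='o', prepend. Next row=LF[1]=2
  step 6: row=2, L[2]='r', prepend. Next row=LF[2]=5
  step 7: row=5, L[5]='s', prepend. Next row=LF[5]=7
  step 8: row=7, L[7]='o', prepend. Next row=LF[7]=3
  step 9: row=3, L[3]='s', prepend. Next row=LF[3]=6
  step 10: row=6, L[6]='u', prepend. Next row=LF[6]=9
Reversed output: usosromtr$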